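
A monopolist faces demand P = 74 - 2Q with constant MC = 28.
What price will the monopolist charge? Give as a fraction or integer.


MR = 74 - 4Q
Set MR = MC: 74 - 4Q = 28
Q* = 23/2
Substitute into demand:
P* = 74 - 2*23/2 = 51

51


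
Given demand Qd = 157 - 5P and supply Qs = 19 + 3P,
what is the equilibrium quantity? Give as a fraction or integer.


First find equilibrium price:
157 - 5P = 19 + 3P
P* = 138/8 = 69/4
Then substitute into demand:
Q* = 157 - 5 * 69/4 = 283/4

283/4


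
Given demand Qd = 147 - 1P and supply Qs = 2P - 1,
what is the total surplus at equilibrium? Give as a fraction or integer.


Find equilibrium: 147 - 1P = 2P - 1
147 + 1 = 3P
P* = 148/3 = 148/3
Q* = 2*148/3 - 1 = 293/3
Inverse demand: P = 147 - Q/1, so P_max = 147
Inverse supply: P = 1/2 + Q/2, so P_min = 1/2
CS = (1/2) * 293/3 * (147 - 148/3) = 85849/18
PS = (1/2) * 293/3 * (148/3 - 1/2) = 85849/36
TS = CS + PS = 85849/18 + 85849/36 = 85849/12

85849/12


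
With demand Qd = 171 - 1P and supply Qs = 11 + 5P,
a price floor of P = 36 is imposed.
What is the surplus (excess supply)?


At P = 36:
Qd = 171 - 1*36 = 135
Qs = 11 + 5*36 = 191
Surplus = Qs - Qd = 191 - 135 = 56

56


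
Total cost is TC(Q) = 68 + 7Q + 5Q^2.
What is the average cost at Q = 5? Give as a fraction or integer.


TC(5) = 68 + 7*5 + 5*5^2
TC(5) = 68 + 35 + 125 = 228
AC = TC/Q = 228/5 = 228/5

228/5


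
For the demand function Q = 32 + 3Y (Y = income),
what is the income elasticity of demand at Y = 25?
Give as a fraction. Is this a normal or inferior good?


dQ/dY = 3
At Y = 25: Q = 32 + 3*25 = 107
Ey = (dQ/dY)(Y/Q) = 3 * 25 / 107 = 75/107
Since Ey > 0, this is a normal good.

75/107 (normal good)


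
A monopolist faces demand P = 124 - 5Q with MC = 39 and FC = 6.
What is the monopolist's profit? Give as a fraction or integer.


MR = MC: 124 - 10Q = 39
Q* = 17/2
P* = 124 - 5*17/2 = 163/2
Profit = (P* - MC)*Q* - FC
= (163/2 - 39)*17/2 - 6
= 85/2*17/2 - 6
= 1445/4 - 6 = 1421/4

1421/4


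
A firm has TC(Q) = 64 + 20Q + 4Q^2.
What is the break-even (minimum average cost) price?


AC(Q) = 64/Q + 20 + 4Q
To minimize: dAC/dQ = -64/Q^2 + 4 = 0
Q^2 = 64/4 = 16
Q* = 4
Min AC = 64/4 + 20 + 4*4
Min AC = 16 + 20 + 16 = 52

52


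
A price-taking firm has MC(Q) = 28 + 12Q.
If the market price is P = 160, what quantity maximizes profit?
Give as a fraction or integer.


In perfect competition, profit is maximized where P = MC.
160 = 28 + 12Q
132 = 12Q
Q* = 132/12 = 11

11


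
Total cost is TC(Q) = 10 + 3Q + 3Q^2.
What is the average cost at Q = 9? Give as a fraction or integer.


TC(9) = 10 + 3*9 + 3*9^2
TC(9) = 10 + 27 + 243 = 280
AC = TC/Q = 280/9 = 280/9

280/9


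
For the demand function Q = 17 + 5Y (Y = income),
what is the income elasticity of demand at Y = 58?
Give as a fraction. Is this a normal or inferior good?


dQ/dY = 5
At Y = 58: Q = 17 + 5*58 = 307
Ey = (dQ/dY)(Y/Q) = 5 * 58 / 307 = 290/307
Since Ey > 0, this is a normal good.

290/307 (normal good)


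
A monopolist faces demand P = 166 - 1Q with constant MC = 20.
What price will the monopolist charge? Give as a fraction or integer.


MR = 166 - 2Q
Set MR = MC: 166 - 2Q = 20
Q* = 73
Substitute into demand:
P* = 166 - 1*73 = 93

93


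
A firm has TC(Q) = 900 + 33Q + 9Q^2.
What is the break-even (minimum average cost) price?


AC(Q) = 900/Q + 33 + 9Q
To minimize: dAC/dQ = -900/Q^2 + 9 = 0
Q^2 = 900/9 = 100
Q* = 10
Min AC = 900/10 + 33 + 9*10
Min AC = 90 + 33 + 90 = 213

213


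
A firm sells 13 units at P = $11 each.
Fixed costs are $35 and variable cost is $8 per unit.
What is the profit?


Total Revenue = P * Q = 11 * 13 = $143
Total Cost = FC + VC*Q = 35 + 8*13 = $139
Profit = TR - TC = 143 - 139 = $4

$4


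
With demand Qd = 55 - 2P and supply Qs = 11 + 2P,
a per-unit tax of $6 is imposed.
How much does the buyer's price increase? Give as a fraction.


With a per-unit tax, the buyer's price increase depends on relative slopes.
Supply slope: d = 2, Demand slope: b = 2
Buyer's price increase = d * tax / (b + d)
= 2 * 6 / (2 + 2)
= 12 / 4 = 3

3


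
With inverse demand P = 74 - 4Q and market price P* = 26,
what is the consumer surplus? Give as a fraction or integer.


Maximum willingness to pay (at Q=0): P_max = 74
Quantity demanded at P* = 26:
Q* = (74 - 26)/4 = 12
CS = (1/2) * Q* * (P_max - P*)
CS = (1/2) * 12 * (74 - 26)
CS = (1/2) * 12 * 48 = 288

288


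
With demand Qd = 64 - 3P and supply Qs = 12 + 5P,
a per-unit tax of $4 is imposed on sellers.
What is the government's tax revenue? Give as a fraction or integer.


With tax on sellers, new supply: Qs' = 12 + 5(P - 4)
= 5P - 8
New equilibrium quantity:
Q_new = 37
Tax revenue = tax * Q_new = 4 * 37 = 148

148


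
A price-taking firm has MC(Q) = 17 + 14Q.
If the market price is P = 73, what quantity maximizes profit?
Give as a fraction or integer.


In perfect competition, profit is maximized where P = MC.
73 = 17 + 14Q
56 = 14Q
Q* = 56/14 = 4

4


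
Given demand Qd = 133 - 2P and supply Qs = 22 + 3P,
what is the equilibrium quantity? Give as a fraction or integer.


First find equilibrium price:
133 - 2P = 22 + 3P
P* = 111/5 = 111/5
Then substitute into demand:
Q* = 133 - 2 * 111/5 = 443/5

443/5


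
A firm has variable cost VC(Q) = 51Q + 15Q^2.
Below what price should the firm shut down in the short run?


AVC(Q) = VC(Q)/Q = 51 + 15Q
AVC is increasing in Q, so minimum AVC is at Q -> 0+.
Min AVC = 51
The firm should shut down if P < 51.

51


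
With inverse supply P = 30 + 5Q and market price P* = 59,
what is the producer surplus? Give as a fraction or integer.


Minimum supply price (at Q=0): P_min = 30
Quantity supplied at P* = 59:
Q* = (59 - 30)/5 = 29/5
PS = (1/2) * Q* * (P* - P_min)
PS = (1/2) * 29/5 * (59 - 30)
PS = (1/2) * 29/5 * 29 = 841/10

841/10


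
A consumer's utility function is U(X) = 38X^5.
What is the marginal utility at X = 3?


MU = dU/dX = 38*5*X^(5-1)
MU = 190*X^4
At X = 3:
MU = 190 * 3^4
MU = 190 * 81 = 15390

15390


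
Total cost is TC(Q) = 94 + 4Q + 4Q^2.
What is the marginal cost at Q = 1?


MC = dTC/dQ = 4 + 2*4*Q
At Q = 1:
MC = 4 + 8*1
MC = 4 + 8 = 12

12


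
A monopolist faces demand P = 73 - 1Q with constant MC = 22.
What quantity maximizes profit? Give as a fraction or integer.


TR = P*Q = (73 - 1Q)Q = 73Q - 1Q^2
MR = dTR/dQ = 73 - 2Q
Set MR = MC:
73 - 2Q = 22
51 = 2Q
Q* = 51/2 = 51/2

51/2


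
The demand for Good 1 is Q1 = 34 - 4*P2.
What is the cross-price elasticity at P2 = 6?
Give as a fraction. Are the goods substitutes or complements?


dQ1/dP2 = -4
At P2 = 6: Q1 = 34 - 4*6 = 10
Exy = (dQ1/dP2)(P2/Q1) = -4 * 6 / 10 = -12/5
Since Exy < 0, the goods are complements.

-12/5 (complements)


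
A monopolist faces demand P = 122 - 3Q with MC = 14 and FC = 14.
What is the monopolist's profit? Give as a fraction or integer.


MR = MC: 122 - 6Q = 14
Q* = 18
P* = 122 - 3*18 = 68
Profit = (P* - MC)*Q* - FC
= (68 - 14)*18 - 14
= 54*18 - 14
= 972 - 14 = 958

958


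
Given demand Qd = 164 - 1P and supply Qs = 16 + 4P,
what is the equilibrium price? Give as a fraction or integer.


At equilibrium, Qd = Qs.
164 - 1P = 16 + 4P
164 - 16 = 1P + 4P
148 = 5P
P* = 148/5 = 148/5

148/5


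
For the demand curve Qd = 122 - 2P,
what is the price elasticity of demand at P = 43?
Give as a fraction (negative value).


dQ/dP = -2
At P = 43: Q = 122 - 2*43 = 36
E = (dQ/dP)(P/Q) = (-2)(43/36) = -43/18

-43/18


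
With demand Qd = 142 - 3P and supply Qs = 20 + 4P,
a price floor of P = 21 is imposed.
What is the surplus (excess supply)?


At P = 21:
Qd = 142 - 3*21 = 79
Qs = 20 + 4*21 = 104
Surplus = Qs - Qd = 104 - 79 = 25

25


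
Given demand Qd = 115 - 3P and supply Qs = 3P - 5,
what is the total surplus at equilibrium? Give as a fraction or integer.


Find equilibrium: 115 - 3P = 3P - 5
115 + 5 = 6P
P* = 120/6 = 20
Q* = 3*20 - 5 = 55
Inverse demand: P = 115/3 - Q/3, so P_max = 115/3
Inverse supply: P = 5/3 + Q/3, so P_min = 5/3
CS = (1/2) * 55 * (115/3 - 20) = 3025/6
PS = (1/2) * 55 * (20 - 5/3) = 3025/6
TS = CS + PS = 3025/6 + 3025/6 = 3025/3

3025/3


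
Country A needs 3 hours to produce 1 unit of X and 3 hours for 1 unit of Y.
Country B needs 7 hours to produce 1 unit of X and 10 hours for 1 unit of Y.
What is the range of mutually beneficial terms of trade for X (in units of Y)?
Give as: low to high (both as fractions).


Opportunity cost of X for Country A = hours_X / hours_Y = 3/3 = 1 units of Y
Opportunity cost of X for Country B = hours_X / hours_Y = 7/10 = 7/10 units of Y
Terms of trade must be between the two opportunity costs.
Range: 7/10 to 1

7/10 to 1


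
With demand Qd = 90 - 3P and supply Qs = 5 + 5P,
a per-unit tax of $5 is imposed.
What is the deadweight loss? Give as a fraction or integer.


Pre-tax equilibrium quantity: Q* = 465/8
Post-tax equilibrium quantity: Q_tax = 195/4
Reduction in quantity: Q* - Q_tax = 75/8
DWL = (1/2) * tax * (Q* - Q_tax)
DWL = (1/2) * 5 * 75/8 = 375/16

375/16


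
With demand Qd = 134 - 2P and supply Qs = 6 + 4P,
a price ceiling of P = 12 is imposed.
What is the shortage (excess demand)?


At P = 12:
Qd = 134 - 2*12 = 110
Qs = 6 + 4*12 = 54
Shortage = Qd - Qs = 110 - 54 = 56

56


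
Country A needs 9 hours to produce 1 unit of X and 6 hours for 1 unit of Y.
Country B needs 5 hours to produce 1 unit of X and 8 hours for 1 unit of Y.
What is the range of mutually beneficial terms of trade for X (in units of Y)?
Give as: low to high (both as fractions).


Opportunity cost of X for Country A = hours_X / hours_Y = 9/6 = 3/2 units of Y
Opportunity cost of X for Country B = hours_X / hours_Y = 5/8 = 5/8 units of Y
Terms of trade must be between the two opportunity costs.
Range: 5/8 to 3/2

5/8 to 3/2


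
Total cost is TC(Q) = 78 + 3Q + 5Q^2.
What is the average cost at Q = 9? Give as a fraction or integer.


TC(9) = 78 + 3*9 + 5*9^2
TC(9) = 78 + 27 + 405 = 510
AC = TC/Q = 510/9 = 170/3

170/3


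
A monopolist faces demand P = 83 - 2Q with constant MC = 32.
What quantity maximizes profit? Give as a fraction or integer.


TR = P*Q = (83 - 2Q)Q = 83Q - 2Q^2
MR = dTR/dQ = 83 - 4Q
Set MR = MC:
83 - 4Q = 32
51 = 4Q
Q* = 51/4 = 51/4

51/4


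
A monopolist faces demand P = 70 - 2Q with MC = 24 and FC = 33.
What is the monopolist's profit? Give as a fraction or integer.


MR = MC: 70 - 4Q = 24
Q* = 23/2
P* = 70 - 2*23/2 = 47
Profit = (P* - MC)*Q* - FC
= (47 - 24)*23/2 - 33
= 23*23/2 - 33
= 529/2 - 33 = 463/2

463/2


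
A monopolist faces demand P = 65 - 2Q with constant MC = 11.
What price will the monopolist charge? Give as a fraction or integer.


MR = 65 - 4Q
Set MR = MC: 65 - 4Q = 11
Q* = 27/2
Substitute into demand:
P* = 65 - 2*27/2 = 38

38


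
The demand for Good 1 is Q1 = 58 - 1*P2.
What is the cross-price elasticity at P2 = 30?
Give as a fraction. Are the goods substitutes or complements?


dQ1/dP2 = -1
At P2 = 30: Q1 = 58 - 1*30 = 28
Exy = (dQ1/dP2)(P2/Q1) = -1 * 30 / 28 = -15/14
Since Exy < 0, the goods are complements.

-15/14 (complements)


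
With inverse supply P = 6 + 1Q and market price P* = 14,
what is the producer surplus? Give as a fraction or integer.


Minimum supply price (at Q=0): P_min = 6
Quantity supplied at P* = 14:
Q* = (14 - 6)/1 = 8
PS = (1/2) * Q* * (P* - P_min)
PS = (1/2) * 8 * (14 - 6)
PS = (1/2) * 8 * 8 = 32

32


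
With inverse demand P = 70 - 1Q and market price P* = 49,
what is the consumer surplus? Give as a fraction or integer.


Maximum willingness to pay (at Q=0): P_max = 70
Quantity demanded at P* = 49:
Q* = (70 - 49)/1 = 21
CS = (1/2) * Q* * (P_max - P*)
CS = (1/2) * 21 * (70 - 49)
CS = (1/2) * 21 * 21 = 441/2

441/2


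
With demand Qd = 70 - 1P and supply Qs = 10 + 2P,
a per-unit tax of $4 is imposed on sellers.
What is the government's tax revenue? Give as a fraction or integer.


With tax on sellers, new supply: Qs' = 10 + 2(P - 4)
= 2 + 2P
New equilibrium quantity:
Q_new = 142/3
Tax revenue = tax * Q_new = 4 * 142/3 = 568/3

568/3


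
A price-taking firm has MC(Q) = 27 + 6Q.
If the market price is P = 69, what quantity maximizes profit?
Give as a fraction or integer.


In perfect competition, profit is maximized where P = MC.
69 = 27 + 6Q
42 = 6Q
Q* = 42/6 = 7

7


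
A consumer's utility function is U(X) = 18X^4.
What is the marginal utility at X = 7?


MU = dU/dX = 18*4*X^(4-1)
MU = 72*X^3
At X = 7:
MU = 72 * 7^3
MU = 72 * 343 = 24696

24696


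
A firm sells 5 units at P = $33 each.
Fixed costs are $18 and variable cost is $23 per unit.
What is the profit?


Total Revenue = P * Q = 33 * 5 = $165
Total Cost = FC + VC*Q = 18 + 23*5 = $133
Profit = TR - TC = 165 - 133 = $32

$32


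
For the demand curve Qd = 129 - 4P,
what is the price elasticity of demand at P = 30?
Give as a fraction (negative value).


dQ/dP = -4
At P = 30: Q = 129 - 4*30 = 9
E = (dQ/dP)(P/Q) = (-4)(30/9) = -40/3

-40/3


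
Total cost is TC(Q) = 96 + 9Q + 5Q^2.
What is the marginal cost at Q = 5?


MC = dTC/dQ = 9 + 2*5*Q
At Q = 5:
MC = 9 + 10*5
MC = 9 + 50 = 59

59


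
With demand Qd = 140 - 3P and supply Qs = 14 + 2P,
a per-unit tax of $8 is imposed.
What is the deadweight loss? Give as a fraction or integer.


Pre-tax equilibrium quantity: Q* = 322/5
Post-tax equilibrium quantity: Q_tax = 274/5
Reduction in quantity: Q* - Q_tax = 48/5
DWL = (1/2) * tax * (Q* - Q_tax)
DWL = (1/2) * 8 * 48/5 = 192/5

192/5


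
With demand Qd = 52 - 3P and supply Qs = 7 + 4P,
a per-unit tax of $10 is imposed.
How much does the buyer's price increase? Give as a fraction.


With a per-unit tax, the buyer's price increase depends on relative slopes.
Supply slope: d = 4, Demand slope: b = 3
Buyer's price increase = d * tax / (b + d)
= 4 * 10 / (3 + 4)
= 40 / 7 = 40/7

40/7


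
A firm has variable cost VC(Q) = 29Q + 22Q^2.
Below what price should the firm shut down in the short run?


AVC(Q) = VC(Q)/Q = 29 + 22Q
AVC is increasing in Q, so minimum AVC is at Q -> 0+.
Min AVC = 29
The firm should shut down if P < 29.

29


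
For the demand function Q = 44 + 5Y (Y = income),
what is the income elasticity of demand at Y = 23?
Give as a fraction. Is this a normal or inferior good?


dQ/dY = 5
At Y = 23: Q = 44 + 5*23 = 159
Ey = (dQ/dY)(Y/Q) = 5 * 23 / 159 = 115/159
Since Ey > 0, this is a normal good.

115/159 (normal good)


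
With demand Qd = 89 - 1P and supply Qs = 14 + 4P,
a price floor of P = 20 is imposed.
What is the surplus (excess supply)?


At P = 20:
Qd = 89 - 1*20 = 69
Qs = 14 + 4*20 = 94
Surplus = Qs - Qd = 94 - 69 = 25

25


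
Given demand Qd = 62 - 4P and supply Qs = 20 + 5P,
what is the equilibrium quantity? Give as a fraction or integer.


First find equilibrium price:
62 - 4P = 20 + 5P
P* = 42/9 = 14/3
Then substitute into demand:
Q* = 62 - 4 * 14/3 = 130/3

130/3


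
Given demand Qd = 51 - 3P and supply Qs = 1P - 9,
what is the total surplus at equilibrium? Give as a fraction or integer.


Find equilibrium: 51 - 3P = 1P - 9
51 + 9 = 4P
P* = 60/4 = 15
Q* = 1*15 - 9 = 6
Inverse demand: P = 17 - Q/3, so P_max = 17
Inverse supply: P = 9 + Q/1, so P_min = 9
CS = (1/2) * 6 * (17 - 15) = 6
PS = (1/2) * 6 * (15 - 9) = 18
TS = CS + PS = 6 + 18 = 24

24


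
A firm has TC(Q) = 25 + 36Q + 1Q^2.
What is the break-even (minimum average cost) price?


AC(Q) = 25/Q + 36 + 1Q
To minimize: dAC/dQ = -25/Q^2 + 1 = 0
Q^2 = 25/1 = 25
Q* = 5
Min AC = 25/5 + 36 + 1*5
Min AC = 5 + 36 + 5 = 46

46


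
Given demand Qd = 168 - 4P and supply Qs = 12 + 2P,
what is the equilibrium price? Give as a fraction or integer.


At equilibrium, Qd = Qs.
168 - 4P = 12 + 2P
168 - 12 = 4P + 2P
156 = 6P
P* = 156/6 = 26

26


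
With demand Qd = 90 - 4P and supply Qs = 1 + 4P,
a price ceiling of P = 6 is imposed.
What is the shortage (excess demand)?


At P = 6:
Qd = 90 - 4*6 = 66
Qs = 1 + 4*6 = 25
Shortage = Qd - Qs = 66 - 25 = 41

41


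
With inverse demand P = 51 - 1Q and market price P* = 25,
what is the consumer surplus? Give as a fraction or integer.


Maximum willingness to pay (at Q=0): P_max = 51
Quantity demanded at P* = 25:
Q* = (51 - 25)/1 = 26
CS = (1/2) * Q* * (P_max - P*)
CS = (1/2) * 26 * (51 - 25)
CS = (1/2) * 26 * 26 = 338

338


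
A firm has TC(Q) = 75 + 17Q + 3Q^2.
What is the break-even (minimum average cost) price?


AC(Q) = 75/Q + 17 + 3Q
To minimize: dAC/dQ = -75/Q^2 + 3 = 0
Q^2 = 75/3 = 25
Q* = 5
Min AC = 75/5 + 17 + 3*5
Min AC = 15 + 17 + 15 = 47

47


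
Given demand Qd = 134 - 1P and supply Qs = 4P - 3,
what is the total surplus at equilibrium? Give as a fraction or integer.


Find equilibrium: 134 - 1P = 4P - 3
134 + 3 = 5P
P* = 137/5 = 137/5
Q* = 4*137/5 - 3 = 533/5
Inverse demand: P = 134 - Q/1, so P_max = 134
Inverse supply: P = 3/4 + Q/4, so P_min = 3/4
CS = (1/2) * 533/5 * (134 - 137/5) = 284089/50
PS = (1/2) * 533/5 * (137/5 - 3/4) = 284089/200
TS = CS + PS = 284089/50 + 284089/200 = 284089/40

284089/40


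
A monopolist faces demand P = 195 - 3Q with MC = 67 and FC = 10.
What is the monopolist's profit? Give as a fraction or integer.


MR = MC: 195 - 6Q = 67
Q* = 64/3
P* = 195 - 3*64/3 = 131
Profit = (P* - MC)*Q* - FC
= (131 - 67)*64/3 - 10
= 64*64/3 - 10
= 4096/3 - 10 = 4066/3

4066/3


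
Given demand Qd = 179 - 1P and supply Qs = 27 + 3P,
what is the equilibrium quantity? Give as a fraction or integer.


First find equilibrium price:
179 - 1P = 27 + 3P
P* = 152/4 = 38
Then substitute into demand:
Q* = 179 - 1 * 38 = 141

141


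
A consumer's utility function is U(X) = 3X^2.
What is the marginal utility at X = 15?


MU = dU/dX = 3*2*X^(2-1)
MU = 6*X^1
At X = 15:
MU = 6 * 15^1
MU = 6 * 15 = 90

90


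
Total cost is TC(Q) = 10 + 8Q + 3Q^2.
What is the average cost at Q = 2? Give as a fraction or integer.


TC(2) = 10 + 8*2 + 3*2^2
TC(2) = 10 + 16 + 12 = 38
AC = TC/Q = 38/2 = 19

19


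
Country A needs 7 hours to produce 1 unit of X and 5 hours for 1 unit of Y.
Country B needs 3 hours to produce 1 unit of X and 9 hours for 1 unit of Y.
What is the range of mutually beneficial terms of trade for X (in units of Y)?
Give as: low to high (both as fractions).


Opportunity cost of X for Country A = hours_X / hours_Y = 7/5 = 7/5 units of Y
Opportunity cost of X for Country B = hours_X / hours_Y = 3/9 = 1/3 units of Y
Terms of trade must be between the two opportunity costs.
Range: 1/3 to 7/5

1/3 to 7/5


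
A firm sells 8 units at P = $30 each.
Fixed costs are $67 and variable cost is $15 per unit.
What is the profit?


Total Revenue = P * Q = 30 * 8 = $240
Total Cost = FC + VC*Q = 67 + 15*8 = $187
Profit = TR - TC = 240 - 187 = $53

$53


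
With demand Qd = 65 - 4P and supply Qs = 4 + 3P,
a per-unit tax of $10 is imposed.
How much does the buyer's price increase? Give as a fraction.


With a per-unit tax, the buyer's price increase depends on relative slopes.
Supply slope: d = 3, Demand slope: b = 4
Buyer's price increase = d * tax / (b + d)
= 3 * 10 / (4 + 3)
= 30 / 7 = 30/7

30/7


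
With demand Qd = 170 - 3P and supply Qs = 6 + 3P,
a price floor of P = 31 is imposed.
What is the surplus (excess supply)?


At P = 31:
Qd = 170 - 3*31 = 77
Qs = 6 + 3*31 = 99
Surplus = Qs - Qd = 99 - 77 = 22

22


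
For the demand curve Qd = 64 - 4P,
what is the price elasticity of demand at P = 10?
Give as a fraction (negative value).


dQ/dP = -4
At P = 10: Q = 64 - 4*10 = 24
E = (dQ/dP)(P/Q) = (-4)(10/24) = -5/3

-5/3


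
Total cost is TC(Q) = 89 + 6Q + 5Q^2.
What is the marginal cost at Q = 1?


MC = dTC/dQ = 6 + 2*5*Q
At Q = 1:
MC = 6 + 10*1
MC = 6 + 10 = 16

16


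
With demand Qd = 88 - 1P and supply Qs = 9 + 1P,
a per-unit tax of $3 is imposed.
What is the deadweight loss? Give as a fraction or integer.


Pre-tax equilibrium quantity: Q* = 97/2
Post-tax equilibrium quantity: Q_tax = 47
Reduction in quantity: Q* - Q_tax = 3/2
DWL = (1/2) * tax * (Q* - Q_tax)
DWL = (1/2) * 3 * 3/2 = 9/4

9/4


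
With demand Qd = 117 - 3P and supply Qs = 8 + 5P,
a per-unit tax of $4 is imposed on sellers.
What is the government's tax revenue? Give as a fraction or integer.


With tax on sellers, new supply: Qs' = 8 + 5(P - 4)
= 5P - 12
New equilibrium quantity:
Q_new = 549/8
Tax revenue = tax * Q_new = 4 * 549/8 = 549/2

549/2


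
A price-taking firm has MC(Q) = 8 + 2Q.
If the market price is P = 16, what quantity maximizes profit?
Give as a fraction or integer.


In perfect competition, profit is maximized where P = MC.
16 = 8 + 2Q
8 = 2Q
Q* = 8/2 = 4

4


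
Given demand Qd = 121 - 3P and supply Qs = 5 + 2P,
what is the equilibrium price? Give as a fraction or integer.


At equilibrium, Qd = Qs.
121 - 3P = 5 + 2P
121 - 5 = 3P + 2P
116 = 5P
P* = 116/5 = 116/5

116/5


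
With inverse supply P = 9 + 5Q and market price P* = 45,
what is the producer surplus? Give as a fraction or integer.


Minimum supply price (at Q=0): P_min = 9
Quantity supplied at P* = 45:
Q* = (45 - 9)/5 = 36/5
PS = (1/2) * Q* * (P* - P_min)
PS = (1/2) * 36/5 * (45 - 9)
PS = (1/2) * 36/5 * 36 = 648/5

648/5


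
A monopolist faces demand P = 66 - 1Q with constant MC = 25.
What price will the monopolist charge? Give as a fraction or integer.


MR = 66 - 2Q
Set MR = MC: 66 - 2Q = 25
Q* = 41/2
Substitute into demand:
P* = 66 - 1*41/2 = 91/2

91/2


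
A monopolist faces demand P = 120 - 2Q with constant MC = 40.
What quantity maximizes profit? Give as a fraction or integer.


TR = P*Q = (120 - 2Q)Q = 120Q - 2Q^2
MR = dTR/dQ = 120 - 4Q
Set MR = MC:
120 - 4Q = 40
80 = 4Q
Q* = 80/4 = 20

20


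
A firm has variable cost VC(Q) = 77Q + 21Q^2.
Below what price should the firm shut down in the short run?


AVC(Q) = VC(Q)/Q = 77 + 21Q
AVC is increasing in Q, so minimum AVC is at Q -> 0+.
Min AVC = 77
The firm should shut down if P < 77.

77


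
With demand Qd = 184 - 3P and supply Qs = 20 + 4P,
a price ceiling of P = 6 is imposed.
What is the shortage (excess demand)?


At P = 6:
Qd = 184 - 3*6 = 166
Qs = 20 + 4*6 = 44
Shortage = Qd - Qs = 166 - 44 = 122

122


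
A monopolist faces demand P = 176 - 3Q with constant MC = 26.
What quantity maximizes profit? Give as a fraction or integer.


TR = P*Q = (176 - 3Q)Q = 176Q - 3Q^2
MR = dTR/dQ = 176 - 6Q
Set MR = MC:
176 - 6Q = 26
150 = 6Q
Q* = 150/6 = 25

25


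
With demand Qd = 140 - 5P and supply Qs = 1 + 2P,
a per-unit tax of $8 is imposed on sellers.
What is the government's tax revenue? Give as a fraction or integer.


With tax on sellers, new supply: Qs' = 1 + 2(P - 8)
= 2P - 15
New equilibrium quantity:
Q_new = 205/7
Tax revenue = tax * Q_new = 8 * 205/7 = 1640/7

1640/7


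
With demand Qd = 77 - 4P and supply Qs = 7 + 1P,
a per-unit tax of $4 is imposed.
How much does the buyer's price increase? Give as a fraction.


With a per-unit tax, the buyer's price increase depends on relative slopes.
Supply slope: d = 1, Demand slope: b = 4
Buyer's price increase = d * tax / (b + d)
= 1 * 4 / (4 + 1)
= 4 / 5 = 4/5

4/5


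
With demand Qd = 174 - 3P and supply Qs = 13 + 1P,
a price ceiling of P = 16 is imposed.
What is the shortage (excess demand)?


At P = 16:
Qd = 174 - 3*16 = 126
Qs = 13 + 1*16 = 29
Shortage = Qd - Qs = 126 - 29 = 97

97


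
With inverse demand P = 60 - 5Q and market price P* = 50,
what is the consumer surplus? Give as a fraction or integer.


Maximum willingness to pay (at Q=0): P_max = 60
Quantity demanded at P* = 50:
Q* = (60 - 50)/5 = 2
CS = (1/2) * Q* * (P_max - P*)
CS = (1/2) * 2 * (60 - 50)
CS = (1/2) * 2 * 10 = 10

10


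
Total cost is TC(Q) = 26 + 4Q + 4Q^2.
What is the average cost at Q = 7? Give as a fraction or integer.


TC(7) = 26 + 4*7 + 4*7^2
TC(7) = 26 + 28 + 196 = 250
AC = TC/Q = 250/7 = 250/7

250/7


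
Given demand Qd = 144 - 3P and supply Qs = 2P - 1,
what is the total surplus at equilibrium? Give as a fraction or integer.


Find equilibrium: 144 - 3P = 2P - 1
144 + 1 = 5P
P* = 145/5 = 29
Q* = 2*29 - 1 = 57
Inverse demand: P = 48 - Q/3, so P_max = 48
Inverse supply: P = 1/2 + Q/2, so P_min = 1/2
CS = (1/2) * 57 * (48 - 29) = 1083/2
PS = (1/2) * 57 * (29 - 1/2) = 3249/4
TS = CS + PS = 1083/2 + 3249/4 = 5415/4

5415/4


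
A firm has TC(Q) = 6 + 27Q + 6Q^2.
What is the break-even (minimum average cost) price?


AC(Q) = 6/Q + 27 + 6Q
To minimize: dAC/dQ = -6/Q^2 + 6 = 0
Q^2 = 6/6 = 1
Q* = 1
Min AC = 6/1 + 27 + 6*1
Min AC = 6 + 27 + 6 = 39

39


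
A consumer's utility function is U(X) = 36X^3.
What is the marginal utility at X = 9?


MU = dU/dX = 36*3*X^(3-1)
MU = 108*X^2
At X = 9:
MU = 108 * 9^2
MU = 108 * 81 = 8748

8748


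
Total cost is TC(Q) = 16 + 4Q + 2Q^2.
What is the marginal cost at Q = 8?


MC = dTC/dQ = 4 + 2*2*Q
At Q = 8:
MC = 4 + 4*8
MC = 4 + 32 = 36

36


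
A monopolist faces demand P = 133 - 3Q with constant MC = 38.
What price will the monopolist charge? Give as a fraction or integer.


MR = 133 - 6Q
Set MR = MC: 133 - 6Q = 38
Q* = 95/6
Substitute into demand:
P* = 133 - 3*95/6 = 171/2

171/2


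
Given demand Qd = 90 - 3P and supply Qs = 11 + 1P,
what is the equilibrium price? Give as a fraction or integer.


At equilibrium, Qd = Qs.
90 - 3P = 11 + 1P
90 - 11 = 3P + 1P
79 = 4P
P* = 79/4 = 79/4

79/4


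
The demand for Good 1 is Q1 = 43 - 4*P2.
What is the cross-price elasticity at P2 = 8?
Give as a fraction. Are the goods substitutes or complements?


dQ1/dP2 = -4
At P2 = 8: Q1 = 43 - 4*8 = 11
Exy = (dQ1/dP2)(P2/Q1) = -4 * 8 / 11 = -32/11
Since Exy < 0, the goods are complements.

-32/11 (complements)


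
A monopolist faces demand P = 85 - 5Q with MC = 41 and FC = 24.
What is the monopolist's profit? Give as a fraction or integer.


MR = MC: 85 - 10Q = 41
Q* = 22/5
P* = 85 - 5*22/5 = 63
Profit = (P* - MC)*Q* - FC
= (63 - 41)*22/5 - 24
= 22*22/5 - 24
= 484/5 - 24 = 364/5

364/5


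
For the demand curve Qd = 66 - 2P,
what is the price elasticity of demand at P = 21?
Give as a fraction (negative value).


dQ/dP = -2
At P = 21: Q = 66 - 2*21 = 24
E = (dQ/dP)(P/Q) = (-2)(21/24) = -7/4

-7/4


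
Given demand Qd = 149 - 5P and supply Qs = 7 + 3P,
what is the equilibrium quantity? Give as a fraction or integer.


First find equilibrium price:
149 - 5P = 7 + 3P
P* = 142/8 = 71/4
Then substitute into demand:
Q* = 149 - 5 * 71/4 = 241/4

241/4


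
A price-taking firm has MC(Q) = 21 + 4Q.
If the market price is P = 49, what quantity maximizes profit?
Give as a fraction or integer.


In perfect competition, profit is maximized where P = MC.
49 = 21 + 4Q
28 = 4Q
Q* = 28/4 = 7

7


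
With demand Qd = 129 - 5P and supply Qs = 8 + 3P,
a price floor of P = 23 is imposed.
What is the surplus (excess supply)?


At P = 23:
Qd = 129 - 5*23 = 14
Qs = 8 + 3*23 = 77
Surplus = Qs - Qd = 77 - 14 = 63

63


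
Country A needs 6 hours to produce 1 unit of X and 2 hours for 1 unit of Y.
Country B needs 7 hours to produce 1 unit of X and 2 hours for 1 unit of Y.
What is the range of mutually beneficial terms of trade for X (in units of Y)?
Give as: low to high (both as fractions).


Opportunity cost of X for Country A = hours_X / hours_Y = 6/2 = 3 units of Y
Opportunity cost of X for Country B = hours_X / hours_Y = 7/2 = 7/2 units of Y
Terms of trade must be between the two opportunity costs.
Range: 3 to 7/2

3 to 7/2


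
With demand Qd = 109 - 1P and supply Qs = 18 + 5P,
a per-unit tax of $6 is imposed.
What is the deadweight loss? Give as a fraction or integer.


Pre-tax equilibrium quantity: Q* = 563/6
Post-tax equilibrium quantity: Q_tax = 533/6
Reduction in quantity: Q* - Q_tax = 5
DWL = (1/2) * tax * (Q* - Q_tax)
DWL = (1/2) * 6 * 5 = 15

15


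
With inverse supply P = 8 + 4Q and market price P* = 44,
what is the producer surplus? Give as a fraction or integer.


Minimum supply price (at Q=0): P_min = 8
Quantity supplied at P* = 44:
Q* = (44 - 8)/4 = 9
PS = (1/2) * Q* * (P* - P_min)
PS = (1/2) * 9 * (44 - 8)
PS = (1/2) * 9 * 36 = 162

162


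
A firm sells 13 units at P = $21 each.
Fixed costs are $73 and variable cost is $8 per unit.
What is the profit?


Total Revenue = P * Q = 21 * 13 = $273
Total Cost = FC + VC*Q = 73 + 8*13 = $177
Profit = TR - TC = 273 - 177 = $96

$96


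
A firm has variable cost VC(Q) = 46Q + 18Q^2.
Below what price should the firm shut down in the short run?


AVC(Q) = VC(Q)/Q = 46 + 18Q
AVC is increasing in Q, so minimum AVC is at Q -> 0+.
Min AVC = 46
The firm should shut down if P < 46.

46


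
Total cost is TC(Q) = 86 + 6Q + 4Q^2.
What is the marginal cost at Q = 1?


MC = dTC/dQ = 6 + 2*4*Q
At Q = 1:
MC = 6 + 8*1
MC = 6 + 8 = 14

14


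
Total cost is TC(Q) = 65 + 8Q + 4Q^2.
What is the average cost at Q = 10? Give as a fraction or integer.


TC(10) = 65 + 8*10 + 4*10^2
TC(10) = 65 + 80 + 400 = 545
AC = TC/Q = 545/10 = 109/2

109/2


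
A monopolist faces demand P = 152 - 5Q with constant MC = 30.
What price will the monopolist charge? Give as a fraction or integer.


MR = 152 - 10Q
Set MR = MC: 152 - 10Q = 30
Q* = 61/5
Substitute into demand:
P* = 152 - 5*61/5 = 91

91


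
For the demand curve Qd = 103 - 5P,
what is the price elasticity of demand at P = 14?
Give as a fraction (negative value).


dQ/dP = -5
At P = 14: Q = 103 - 5*14 = 33
E = (dQ/dP)(P/Q) = (-5)(14/33) = -70/33

-70/33


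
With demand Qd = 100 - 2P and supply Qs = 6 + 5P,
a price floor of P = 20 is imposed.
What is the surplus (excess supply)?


At P = 20:
Qd = 100 - 2*20 = 60
Qs = 6 + 5*20 = 106
Surplus = Qs - Qd = 106 - 60 = 46

46


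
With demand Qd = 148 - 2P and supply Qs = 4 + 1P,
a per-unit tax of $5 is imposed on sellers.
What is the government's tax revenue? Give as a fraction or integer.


With tax on sellers, new supply: Qs' = 4 + 1(P - 5)
= 1P - 1
New equilibrium quantity:
Q_new = 146/3
Tax revenue = tax * Q_new = 5 * 146/3 = 730/3

730/3


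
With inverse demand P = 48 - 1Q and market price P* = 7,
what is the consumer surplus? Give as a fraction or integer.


Maximum willingness to pay (at Q=0): P_max = 48
Quantity demanded at P* = 7:
Q* = (48 - 7)/1 = 41
CS = (1/2) * Q* * (P_max - P*)
CS = (1/2) * 41 * (48 - 7)
CS = (1/2) * 41 * 41 = 1681/2

1681/2


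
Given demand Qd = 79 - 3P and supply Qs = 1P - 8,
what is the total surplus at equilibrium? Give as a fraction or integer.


Find equilibrium: 79 - 3P = 1P - 8
79 + 8 = 4P
P* = 87/4 = 87/4
Q* = 1*87/4 - 8 = 55/4
Inverse demand: P = 79/3 - Q/3, so P_max = 79/3
Inverse supply: P = 8 + Q/1, so P_min = 8
CS = (1/2) * 55/4 * (79/3 - 87/4) = 3025/96
PS = (1/2) * 55/4 * (87/4 - 8) = 3025/32
TS = CS + PS = 3025/96 + 3025/32 = 3025/24

3025/24


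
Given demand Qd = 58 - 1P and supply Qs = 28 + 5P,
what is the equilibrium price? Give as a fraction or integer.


At equilibrium, Qd = Qs.
58 - 1P = 28 + 5P
58 - 28 = 1P + 5P
30 = 6P
P* = 30/6 = 5

5


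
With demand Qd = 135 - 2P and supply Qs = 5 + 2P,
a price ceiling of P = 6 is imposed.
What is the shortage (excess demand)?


At P = 6:
Qd = 135 - 2*6 = 123
Qs = 5 + 2*6 = 17
Shortage = Qd - Qs = 123 - 17 = 106

106


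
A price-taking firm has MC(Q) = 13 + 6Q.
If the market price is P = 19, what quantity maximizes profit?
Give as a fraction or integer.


In perfect competition, profit is maximized where P = MC.
19 = 13 + 6Q
6 = 6Q
Q* = 6/6 = 1

1


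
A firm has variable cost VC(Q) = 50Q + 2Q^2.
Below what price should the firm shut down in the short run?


AVC(Q) = VC(Q)/Q = 50 + 2Q
AVC is increasing in Q, so minimum AVC is at Q -> 0+.
Min AVC = 50
The firm should shut down if P < 50.

50


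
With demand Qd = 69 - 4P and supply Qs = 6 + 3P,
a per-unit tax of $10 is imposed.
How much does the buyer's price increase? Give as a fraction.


With a per-unit tax, the buyer's price increase depends on relative slopes.
Supply slope: d = 3, Demand slope: b = 4
Buyer's price increase = d * tax / (b + d)
= 3 * 10 / (4 + 3)
= 30 / 7 = 30/7

30/7


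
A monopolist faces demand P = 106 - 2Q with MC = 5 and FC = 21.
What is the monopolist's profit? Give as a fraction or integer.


MR = MC: 106 - 4Q = 5
Q* = 101/4
P* = 106 - 2*101/4 = 111/2
Profit = (P* - MC)*Q* - FC
= (111/2 - 5)*101/4 - 21
= 101/2*101/4 - 21
= 10201/8 - 21 = 10033/8

10033/8


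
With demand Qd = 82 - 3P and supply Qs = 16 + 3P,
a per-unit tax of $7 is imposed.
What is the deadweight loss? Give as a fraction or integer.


Pre-tax equilibrium quantity: Q* = 49
Post-tax equilibrium quantity: Q_tax = 77/2
Reduction in quantity: Q* - Q_tax = 21/2
DWL = (1/2) * tax * (Q* - Q_tax)
DWL = (1/2) * 7 * 21/2 = 147/4

147/4


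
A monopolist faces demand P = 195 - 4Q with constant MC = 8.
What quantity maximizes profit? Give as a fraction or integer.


TR = P*Q = (195 - 4Q)Q = 195Q - 4Q^2
MR = dTR/dQ = 195 - 8Q
Set MR = MC:
195 - 8Q = 8
187 = 8Q
Q* = 187/8 = 187/8

187/8


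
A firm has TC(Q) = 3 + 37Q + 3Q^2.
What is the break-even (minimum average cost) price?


AC(Q) = 3/Q + 37 + 3Q
To minimize: dAC/dQ = -3/Q^2 + 3 = 0
Q^2 = 3/3 = 1
Q* = 1
Min AC = 3/1 + 37 + 3*1
Min AC = 3 + 37 + 3 = 43

43


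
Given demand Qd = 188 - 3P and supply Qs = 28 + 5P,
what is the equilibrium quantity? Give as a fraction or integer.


First find equilibrium price:
188 - 3P = 28 + 5P
P* = 160/8 = 20
Then substitute into demand:
Q* = 188 - 3 * 20 = 128

128


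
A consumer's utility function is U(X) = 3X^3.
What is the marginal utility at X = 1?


MU = dU/dX = 3*3*X^(3-1)
MU = 9*X^2
At X = 1:
MU = 9 * 1^2
MU = 9 * 1 = 9

9


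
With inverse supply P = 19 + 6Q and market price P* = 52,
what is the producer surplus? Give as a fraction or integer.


Minimum supply price (at Q=0): P_min = 19
Quantity supplied at P* = 52:
Q* = (52 - 19)/6 = 11/2
PS = (1/2) * Q* * (P* - P_min)
PS = (1/2) * 11/2 * (52 - 19)
PS = (1/2) * 11/2 * 33 = 363/4

363/4


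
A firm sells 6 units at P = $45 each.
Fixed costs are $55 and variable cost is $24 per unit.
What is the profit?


Total Revenue = P * Q = 45 * 6 = $270
Total Cost = FC + VC*Q = 55 + 24*6 = $199
Profit = TR - TC = 270 - 199 = $71

$71


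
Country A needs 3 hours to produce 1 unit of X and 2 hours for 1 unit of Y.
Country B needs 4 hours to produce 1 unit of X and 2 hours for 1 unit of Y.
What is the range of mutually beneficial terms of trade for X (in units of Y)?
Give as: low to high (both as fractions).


Opportunity cost of X for Country A = hours_X / hours_Y = 3/2 = 3/2 units of Y
Opportunity cost of X for Country B = hours_X / hours_Y = 4/2 = 2 units of Y
Terms of trade must be between the two opportunity costs.
Range: 3/2 to 2

3/2 to 2


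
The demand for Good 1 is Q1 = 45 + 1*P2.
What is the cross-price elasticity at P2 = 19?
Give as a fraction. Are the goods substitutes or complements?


dQ1/dP2 = 1
At P2 = 19: Q1 = 45 + 1*19 = 64
Exy = (dQ1/dP2)(P2/Q1) = 1 * 19 / 64 = 19/64
Since Exy > 0, the goods are substitutes.

19/64 (substitutes)


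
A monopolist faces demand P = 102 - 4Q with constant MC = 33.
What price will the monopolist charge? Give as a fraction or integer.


MR = 102 - 8Q
Set MR = MC: 102 - 8Q = 33
Q* = 69/8
Substitute into demand:
P* = 102 - 4*69/8 = 135/2

135/2


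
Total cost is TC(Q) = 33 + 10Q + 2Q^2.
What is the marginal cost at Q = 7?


MC = dTC/dQ = 10 + 2*2*Q
At Q = 7:
MC = 10 + 4*7
MC = 10 + 28 = 38

38


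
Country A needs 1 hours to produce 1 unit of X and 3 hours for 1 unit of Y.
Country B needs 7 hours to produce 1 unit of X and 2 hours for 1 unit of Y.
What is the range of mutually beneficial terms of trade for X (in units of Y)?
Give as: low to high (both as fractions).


Opportunity cost of X for Country A = hours_X / hours_Y = 1/3 = 1/3 units of Y
Opportunity cost of X for Country B = hours_X / hours_Y = 7/2 = 7/2 units of Y
Terms of trade must be between the two opportunity costs.
Range: 1/3 to 7/2

1/3 to 7/2


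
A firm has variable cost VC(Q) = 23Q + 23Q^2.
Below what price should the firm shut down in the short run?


AVC(Q) = VC(Q)/Q = 23 + 23Q
AVC is increasing in Q, so minimum AVC is at Q -> 0+.
Min AVC = 23
The firm should shut down if P < 23.

23


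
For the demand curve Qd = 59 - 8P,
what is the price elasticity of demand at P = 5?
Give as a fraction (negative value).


dQ/dP = -8
At P = 5: Q = 59 - 8*5 = 19
E = (dQ/dP)(P/Q) = (-8)(5/19) = -40/19

-40/19


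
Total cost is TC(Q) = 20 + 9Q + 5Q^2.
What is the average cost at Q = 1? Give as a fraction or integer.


TC(1) = 20 + 9*1 + 5*1^2
TC(1) = 20 + 9 + 5 = 34
AC = TC/Q = 34/1 = 34

34


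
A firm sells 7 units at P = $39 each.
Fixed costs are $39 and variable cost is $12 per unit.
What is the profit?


Total Revenue = P * Q = 39 * 7 = $273
Total Cost = FC + VC*Q = 39 + 12*7 = $123
Profit = TR - TC = 273 - 123 = $150

$150


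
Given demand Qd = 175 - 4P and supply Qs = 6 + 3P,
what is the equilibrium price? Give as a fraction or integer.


At equilibrium, Qd = Qs.
175 - 4P = 6 + 3P
175 - 6 = 4P + 3P
169 = 7P
P* = 169/7 = 169/7

169/7


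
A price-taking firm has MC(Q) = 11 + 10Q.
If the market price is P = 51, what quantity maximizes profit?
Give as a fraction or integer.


In perfect competition, profit is maximized where P = MC.
51 = 11 + 10Q
40 = 10Q
Q* = 40/10 = 4

4


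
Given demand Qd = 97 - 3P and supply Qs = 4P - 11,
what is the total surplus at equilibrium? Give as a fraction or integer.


Find equilibrium: 97 - 3P = 4P - 11
97 + 11 = 7P
P* = 108/7 = 108/7
Q* = 4*108/7 - 11 = 355/7
Inverse demand: P = 97/3 - Q/3, so P_max = 97/3
Inverse supply: P = 11/4 + Q/4, so P_min = 11/4
CS = (1/2) * 355/7 * (97/3 - 108/7) = 126025/294
PS = (1/2) * 355/7 * (108/7 - 11/4) = 126025/392
TS = CS + PS = 126025/294 + 126025/392 = 126025/168

126025/168


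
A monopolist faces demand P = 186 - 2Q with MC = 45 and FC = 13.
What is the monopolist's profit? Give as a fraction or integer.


MR = MC: 186 - 4Q = 45
Q* = 141/4
P* = 186 - 2*141/4 = 231/2
Profit = (P* - MC)*Q* - FC
= (231/2 - 45)*141/4 - 13
= 141/2*141/4 - 13
= 19881/8 - 13 = 19777/8

19777/8


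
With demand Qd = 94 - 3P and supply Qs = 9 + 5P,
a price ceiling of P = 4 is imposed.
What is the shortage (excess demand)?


At P = 4:
Qd = 94 - 3*4 = 82
Qs = 9 + 5*4 = 29
Shortage = Qd - Qs = 82 - 29 = 53

53


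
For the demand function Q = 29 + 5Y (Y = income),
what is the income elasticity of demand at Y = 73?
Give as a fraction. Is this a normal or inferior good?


dQ/dY = 5
At Y = 73: Q = 29 + 5*73 = 394
Ey = (dQ/dY)(Y/Q) = 5 * 73 / 394 = 365/394
Since Ey > 0, this is a normal good.

365/394 (normal good)


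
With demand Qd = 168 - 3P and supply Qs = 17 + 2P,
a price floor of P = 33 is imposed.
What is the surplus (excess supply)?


At P = 33:
Qd = 168 - 3*33 = 69
Qs = 17 + 2*33 = 83
Surplus = Qs - Qd = 83 - 69 = 14

14


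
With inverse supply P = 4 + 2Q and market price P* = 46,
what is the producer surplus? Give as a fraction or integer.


Minimum supply price (at Q=0): P_min = 4
Quantity supplied at P* = 46:
Q* = (46 - 4)/2 = 21
PS = (1/2) * Q* * (P* - P_min)
PS = (1/2) * 21 * (46 - 4)
PS = (1/2) * 21 * 42 = 441

441


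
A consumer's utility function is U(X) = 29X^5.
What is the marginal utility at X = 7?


MU = dU/dX = 29*5*X^(5-1)
MU = 145*X^4
At X = 7:
MU = 145 * 7^4
MU = 145 * 2401 = 348145

348145


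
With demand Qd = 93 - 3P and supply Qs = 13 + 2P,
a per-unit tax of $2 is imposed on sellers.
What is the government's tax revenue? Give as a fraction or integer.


With tax on sellers, new supply: Qs' = 13 + 2(P - 2)
= 9 + 2P
New equilibrium quantity:
Q_new = 213/5
Tax revenue = tax * Q_new = 2 * 213/5 = 426/5

426/5


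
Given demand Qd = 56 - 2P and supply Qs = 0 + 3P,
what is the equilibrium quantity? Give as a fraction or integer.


First find equilibrium price:
56 - 2P = 0 + 3P
P* = 56/5 = 56/5
Then substitute into demand:
Q* = 56 - 2 * 56/5 = 168/5

168/5
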